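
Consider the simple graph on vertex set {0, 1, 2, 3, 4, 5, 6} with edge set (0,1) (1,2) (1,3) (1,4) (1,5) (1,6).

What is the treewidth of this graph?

1

A width-1 tree decomposition is:
Bags: B1 = {1, 6}  B2 = {1, 2}  B3 = {1, 5}  B4 = {0, 1}  B5 = {1, 3}  B6 = {1, 4}
Tree: B1–B2, B1–B3, B2–B4, B1–B5, B5–B6
Every bag has size at most 2, so the width is 2 − 1 = 1 and tw(G) ≤ 1. G has an edge, so its treewidth is at least 1. Therefore the treewidth is 1.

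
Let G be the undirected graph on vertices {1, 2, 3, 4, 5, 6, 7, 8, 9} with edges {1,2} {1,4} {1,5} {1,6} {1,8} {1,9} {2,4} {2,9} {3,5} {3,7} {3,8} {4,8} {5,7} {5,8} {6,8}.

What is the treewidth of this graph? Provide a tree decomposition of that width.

Treewidth 2.
One such decomposition:
Bags: B1 = {1, 4, 8}  B2 = {1, 2, 4}  B3 = {1, 2, 9}  B4 = {1, 6, 8}  B5 = {1, 5, 8}  B6 = {3, 5, 8}  B7 = {3, 5, 7}
Tree: B1–B2, B2–B3, B1–B4, B1–B5, B5–B6, B6–B7

The largest bag has 3 vertices, giving width 2; this decomposition certifies tw(G) ≤ 2. For the lower bound, the 3 vertices {1, 4, 8} are pairwise adjacent, and any tree decomposition puts a clique entirely inside one bag — forcing width ≥ 2. The upper and lower bounds meet at 2, so that is the treewidth.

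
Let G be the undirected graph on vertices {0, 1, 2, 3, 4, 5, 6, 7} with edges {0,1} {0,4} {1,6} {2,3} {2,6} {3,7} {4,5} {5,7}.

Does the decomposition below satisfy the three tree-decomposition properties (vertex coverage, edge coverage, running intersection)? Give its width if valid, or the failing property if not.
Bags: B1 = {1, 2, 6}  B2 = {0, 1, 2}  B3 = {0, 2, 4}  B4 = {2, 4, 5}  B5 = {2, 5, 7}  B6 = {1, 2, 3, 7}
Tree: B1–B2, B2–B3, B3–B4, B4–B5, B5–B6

No — bags containing vertex 1 are not connected in the tree.

A tree decomposition must satisfy three properties: every vertex lies in some bag; for every edge, both endpoints lie together in some bag; and for every vertex, the bags containing it form a connected subtree. Here bags containing vertex 1 are not connected in the tree, so the decomposition is invalid.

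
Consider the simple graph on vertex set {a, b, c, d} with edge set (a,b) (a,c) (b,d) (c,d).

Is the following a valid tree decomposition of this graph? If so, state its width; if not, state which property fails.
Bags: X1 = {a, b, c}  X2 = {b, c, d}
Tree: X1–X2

Yes; width 2.

Checking the three conditions: (i) the bags cover all of {a, b, c, d}; (ii) for each edge, some bag contains both endpoints; (iii) the bags containing any fixed vertex form a subtree. All hold, so the decomposition is valid with width 3 − 1 = 2.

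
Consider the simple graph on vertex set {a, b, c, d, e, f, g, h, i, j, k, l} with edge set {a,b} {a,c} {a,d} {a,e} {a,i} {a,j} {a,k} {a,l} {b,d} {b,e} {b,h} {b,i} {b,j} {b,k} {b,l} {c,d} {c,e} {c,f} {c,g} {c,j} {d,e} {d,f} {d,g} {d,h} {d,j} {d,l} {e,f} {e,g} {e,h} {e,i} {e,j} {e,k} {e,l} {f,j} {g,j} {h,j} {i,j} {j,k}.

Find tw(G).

A width-4 tree decomposition is:
Bags: B1 = {a, b, d, e, j}  B2 = {a, c, d, e, j}  B3 = {a, b, e, i, j}  B4 = {c, d, e, g, j}  B5 = {a, b, d, e, l}  B6 = {c, d, e, f, j}  B7 = {b, d, e, h, j}  B8 = {a, b, e, j, k}
Tree: B1–B2, B1–B3, B2–B4, B1–B5, B4–B6, B1–B7, B3–B8
Each bag holds 5 vertices, so the decomposition has width 4, which upper-bounds the treewidth. On the other hand G contains the 5-clique {b, d, e, h, j}. A clique must lie in a single bag of any decomposition, so no decomposition can have width below 4. The upper and lower bounds meet at 4, so that is the treewidth.

4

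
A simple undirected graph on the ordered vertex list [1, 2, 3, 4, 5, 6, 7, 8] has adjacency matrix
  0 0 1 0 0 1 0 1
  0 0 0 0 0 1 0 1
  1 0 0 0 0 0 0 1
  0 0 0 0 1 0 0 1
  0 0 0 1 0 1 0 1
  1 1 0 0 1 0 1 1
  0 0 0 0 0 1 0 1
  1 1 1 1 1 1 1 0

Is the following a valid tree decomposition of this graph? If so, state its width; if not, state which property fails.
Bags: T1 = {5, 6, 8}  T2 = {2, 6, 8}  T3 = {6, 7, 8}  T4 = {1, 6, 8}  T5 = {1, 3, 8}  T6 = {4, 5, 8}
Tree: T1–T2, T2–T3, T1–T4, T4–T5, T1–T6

Checking the three conditions: (i) the bags cover all of {1, 2, 3, 4, 5, 6, 7, 8}; (ii) for each edge, some bag contains both endpoints; (iii) the bags containing any fixed vertex form a subtree. All hold, so the decomposition is valid with width 3 − 1 = 2.

Yes; width 2.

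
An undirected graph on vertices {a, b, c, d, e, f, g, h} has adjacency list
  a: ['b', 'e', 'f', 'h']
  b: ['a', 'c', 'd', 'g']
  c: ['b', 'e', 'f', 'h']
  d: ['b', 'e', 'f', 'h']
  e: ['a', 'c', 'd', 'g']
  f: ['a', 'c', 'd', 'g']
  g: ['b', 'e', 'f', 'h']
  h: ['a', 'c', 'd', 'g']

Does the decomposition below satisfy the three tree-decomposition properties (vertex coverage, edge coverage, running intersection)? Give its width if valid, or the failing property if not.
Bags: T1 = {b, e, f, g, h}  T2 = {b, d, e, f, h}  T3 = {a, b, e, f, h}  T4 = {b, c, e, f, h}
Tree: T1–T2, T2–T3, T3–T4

Vertex coverage: the bags together contain {a, b, c, d, e, f, g, h}, the full vertex set. Edge coverage: each edge of G has both endpoints in at least one bag. Running intersection: for every vertex, the bags containing it form a connected subtree. All three properties hold, so this is a valid tree decomposition of width max|bag| − 1 = 4, and hence tw(G) ≤ 4.

Yes; width 4.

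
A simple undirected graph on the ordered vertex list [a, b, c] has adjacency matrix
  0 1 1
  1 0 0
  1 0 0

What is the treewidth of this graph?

A width-1 tree decomposition is:
Bags: B1 = {a, b}  B2 = {a, c}
Tree: B1–B2
Every bag has size at most 2, so the width is 2 − 1 = 1 and tw(G) ≤ 1. G has an edge, so its treewidth is at least 1. Therefore the treewidth is 1.

1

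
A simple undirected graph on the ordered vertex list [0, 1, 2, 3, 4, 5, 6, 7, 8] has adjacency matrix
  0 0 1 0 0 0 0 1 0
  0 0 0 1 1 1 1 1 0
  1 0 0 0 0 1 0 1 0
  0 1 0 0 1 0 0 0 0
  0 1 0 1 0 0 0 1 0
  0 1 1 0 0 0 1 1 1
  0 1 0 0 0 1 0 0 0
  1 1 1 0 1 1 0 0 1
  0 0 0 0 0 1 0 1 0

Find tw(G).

A width-2 tree decomposition is:
Bags: B1 = {1, 5, 6}  B2 = {1, 5, 7}  B3 = {2, 5, 7}  B4 = {1, 4, 7}  B5 = {5, 7, 8}  B6 = {1, 3, 4}  B7 = {0, 2, 7}
Tree: B1–B2, B2–B3, B2–B4, B3–B5, B4–B6, B3–B7
The largest bag has 3 vertices, giving width 2; this decomposition certifies tw(G) ≤ 2. For the lower bound, the 3 vertices {1, 3, 4} are pairwise adjacent, and any tree decomposition puts a clique entirely inside one bag — forcing width ≥ 2. Therefore the treewidth is 2.

2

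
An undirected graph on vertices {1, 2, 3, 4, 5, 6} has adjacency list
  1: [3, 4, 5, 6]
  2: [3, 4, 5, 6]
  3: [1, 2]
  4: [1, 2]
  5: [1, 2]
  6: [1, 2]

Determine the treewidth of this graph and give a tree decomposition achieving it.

Treewidth 2.
One such decomposition:
Bags: B1 = {1, 2, 5}  B2 = {1, 2, 6}  B3 = {1, 2, 3}  B4 = {1, 2, 4}
Tree: B1–B2, B2–B3, B3–B4

Every bag has size at most 3, so the width is 3 − 1 = 2 and tw(G) ≤ 2. The edges 5–1–6–2–5 form a cycle, so G is not a tree and its treewidth is at least 2. Combining the bounds, tw(G) = 2.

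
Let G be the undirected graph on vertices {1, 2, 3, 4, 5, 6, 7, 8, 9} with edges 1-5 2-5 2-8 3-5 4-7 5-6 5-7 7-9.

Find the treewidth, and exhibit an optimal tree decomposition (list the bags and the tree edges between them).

Every bag has size at most 2, so the width is 2 − 1 = 1 and tw(G) ≤ 1. Since G has at least one edge (e.g. 5–2), it is not an edgeless graph, so tw(G) ≥ 1. The upper and lower bounds meet at 1, so that is the treewidth.

Treewidth 1.
One such decomposition:
Bags: B1 = {2, 5}  B2 = {5, 7}  B3 = {1, 5}  B4 = {7, 9}  B5 = {3, 5}  B6 = {4, 7}  B7 = {2, 8}  B8 = {5, 6}
Tree: B1–B2, B1–B3, B2–B4, B2–B5, B4–B6, B1–B7, B1–B8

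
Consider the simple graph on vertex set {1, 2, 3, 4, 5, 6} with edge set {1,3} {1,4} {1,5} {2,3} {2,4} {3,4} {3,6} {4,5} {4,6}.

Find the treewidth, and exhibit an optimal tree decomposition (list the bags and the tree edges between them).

Treewidth 2.
One optimal decomposition is:
Bags: B1 = {1, 3, 4}  B2 = {2, 3, 4}  B3 = {1, 4, 5}  B4 = {3, 4, 6}
Tree: B1–B2, B1–B3, B2–B4

Every bag has size at most 3, so the width is 3 − 1 = 2 and tw(G) ≤ 2. On the other hand G contains the 3-clique {1, 3, 4}. A clique must lie in a single bag of any decomposition, so no decomposition can have width below 2. Therefore the treewidth is 2.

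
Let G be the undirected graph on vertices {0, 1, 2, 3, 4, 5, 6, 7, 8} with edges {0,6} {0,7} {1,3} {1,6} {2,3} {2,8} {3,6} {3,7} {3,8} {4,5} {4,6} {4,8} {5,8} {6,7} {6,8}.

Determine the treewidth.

A width-2 tree decomposition is:
Bags: B1 = {3, 6, 8}  B2 = {2, 3, 8}  B3 = {1, 3, 6}  B4 = {4, 6, 8}  B5 = {4, 5, 8}  B6 = {3, 6, 7}  B7 = {0, 6, 7}
Tree: B1–B2, B1–B3, B1–B4, B4–B5, B3–B6, B6–B7
The largest bag has 3 vertices, giving width 2; this decomposition certifies tw(G) ≤ 2. On the other hand G contains the 3-clique {2, 3, 8}. A clique must lie in a single bag of any decomposition, so no decomposition can have width below 2. Combining the bounds, tw(G) = 2.

2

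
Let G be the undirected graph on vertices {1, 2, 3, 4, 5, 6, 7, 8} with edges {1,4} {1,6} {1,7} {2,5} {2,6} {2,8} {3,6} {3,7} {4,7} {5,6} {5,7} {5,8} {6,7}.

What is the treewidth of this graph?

2

A width-2 tree decomposition is:
Bags: B1 = {2, 5, 6}  B2 = {5, 6, 7}  B3 = {1, 6, 7}  B4 = {2, 5, 8}  B5 = {1, 4, 7}  B6 = {3, 6, 7}
Tree: B1–B2, B2–B3, B1–B4, B3–B5, B3–B6
Each bag holds 3 vertices, so the decomposition has width 2, which upper-bounds the treewidth. Conversely, {2, 5, 8} is a clique of size 3, and the vertices of any clique must share a bag in every tree decomposition; so some bag has ≥ 3 vertices and tw(G) ≥ 2. The upper and lower bounds meet at 2, so that is the treewidth.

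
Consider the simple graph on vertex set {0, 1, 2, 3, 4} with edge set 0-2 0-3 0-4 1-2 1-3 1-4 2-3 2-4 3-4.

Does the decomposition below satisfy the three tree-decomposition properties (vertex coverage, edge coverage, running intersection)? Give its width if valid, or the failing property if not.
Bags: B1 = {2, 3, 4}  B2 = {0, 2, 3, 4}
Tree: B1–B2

No — vertex 1 appears in no bag.

A tree decomposition must satisfy three properties: every vertex lies in some bag; for every edge, both endpoints lie together in some bag; and for every vertex, the bags containing it form a connected subtree. Here vertex 1 appears in no bag, so the decomposition is invalid.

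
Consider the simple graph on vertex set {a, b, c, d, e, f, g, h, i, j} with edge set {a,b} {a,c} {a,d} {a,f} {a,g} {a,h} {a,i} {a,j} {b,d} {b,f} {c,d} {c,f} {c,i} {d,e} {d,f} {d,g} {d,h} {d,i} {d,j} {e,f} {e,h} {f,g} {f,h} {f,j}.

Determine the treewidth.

A width-3 tree decomposition is:
Bags: B1 = {d, e, f, h}  B2 = {a, d, f, h}  B3 = {a, d, f, g}  B4 = {a, d, f, j}  B5 = {a, c, d, f}  B6 = {a, b, d, f}  B7 = {a, c, d, i}
Tree: B1–B2, B2–B3, B3–B4, B4–B5, B2–B6, B5–B7
Every bag has size at most 4, so the width is 4 − 1 = 3 and tw(G) ≤ 3. On the other hand G contains the 4-clique {d, e, f, h}. A clique must lie in a single bag of any decomposition, so no decomposition can have width below 3. Hence tw(G) = 3 exactly.

3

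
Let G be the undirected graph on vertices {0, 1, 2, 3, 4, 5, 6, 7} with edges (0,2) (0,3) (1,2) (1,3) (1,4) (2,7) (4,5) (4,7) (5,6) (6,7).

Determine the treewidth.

2

A width-2 tree decomposition is:
Bags: B1 = {5, 6, 7}  B2 = {4, 5, 7}  B3 = {2, 4, 7}  B4 = {1, 2, 4}  B5 = {0, 1, 2}  B6 = {0, 1, 3}
Tree: B1–B2, B2–B3, B3–B4, B4–B5, B5–B6
Every bag has size at most 3, so the width is 3 − 1 = 2 and tw(G) ≤ 2. The edges 6–5–4–7–6 form a cycle, so G is not a tree and its treewidth is at least 2. Combining the bounds, tw(G) = 2.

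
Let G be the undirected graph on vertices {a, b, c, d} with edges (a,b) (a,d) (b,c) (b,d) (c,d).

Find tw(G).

2

A width-2 tree decomposition is:
Bags: B1 = {b, c, d}  B2 = {a, b, d}
Tree: B1–B2
The largest bag has 3 vertices, giving width 2; this decomposition certifies tw(G) ≤ 2. For the lower bound, the 3 vertices {b, c, d} are pairwise adjacent, and any tree decomposition puts a clique entirely inside one bag — forcing width ≥ 2. Combining the bounds, tw(G) = 2.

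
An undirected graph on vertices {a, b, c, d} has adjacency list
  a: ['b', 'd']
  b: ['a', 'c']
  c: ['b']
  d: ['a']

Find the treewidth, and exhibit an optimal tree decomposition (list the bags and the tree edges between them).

Each bag holds 2 vertices, so the decomposition has width 1, which upper-bounds the treewidth. G has an edge, so its treewidth is at least 1. Therefore the treewidth is 1.

Treewidth 1.
One such decomposition:
Bags: B1 = {a, d}  B2 = {a, b}  B3 = {b, c}
Tree: B1–B2, B2–B3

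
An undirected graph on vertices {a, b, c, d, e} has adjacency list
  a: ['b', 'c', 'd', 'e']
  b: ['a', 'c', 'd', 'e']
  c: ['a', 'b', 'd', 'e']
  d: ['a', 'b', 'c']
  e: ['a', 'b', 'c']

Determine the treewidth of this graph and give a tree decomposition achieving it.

Treewidth 3.
One such decomposition:
Bags: B1 = {a, b, c, e}  B2 = {a, b, c, d}
Tree: B1–B2

Each bag holds 4 vertices, so the decomposition has width 3, which upper-bounds the treewidth. Conversely, {a, b, c, d} is a clique of size 4, and the vertices of any clique must share a bag in every tree decomposition; so some bag has ≥ 4 vertices and tw(G) ≥ 3. Combining the bounds, tw(G) = 3.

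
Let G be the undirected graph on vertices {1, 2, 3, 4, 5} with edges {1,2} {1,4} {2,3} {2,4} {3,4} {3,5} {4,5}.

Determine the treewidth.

2

A width-2 tree decomposition is:
Bags: B1 = {2, 3, 4}  B2 = {1, 2, 4}  B3 = {3, 4, 5}
Tree: B1–B2, B1–B3
The largest bag has 3 vertices, giving width 2; this decomposition certifies tw(G) ≤ 2. On the other hand G contains the 3-clique {1, 2, 4}. A clique must lie in a single bag of any decomposition, so no decomposition can have width below 2. Combining the bounds, tw(G) = 2.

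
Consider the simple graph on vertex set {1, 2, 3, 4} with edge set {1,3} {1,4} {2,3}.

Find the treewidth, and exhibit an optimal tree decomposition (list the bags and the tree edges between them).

Treewidth 1.
Bags: B1 = {1, 4}  B2 = {1, 3}  B3 = {2, 3}
Tree: B1–B2, B2–B3

Each bag holds 2 vertices, so the decomposition has width 1, which upper-bounds the treewidth. Since G has at least one edge (e.g. 4–1), it is not an edgeless graph, so tw(G) ≥ 1. The upper and lower bounds meet at 1, so that is the treewidth.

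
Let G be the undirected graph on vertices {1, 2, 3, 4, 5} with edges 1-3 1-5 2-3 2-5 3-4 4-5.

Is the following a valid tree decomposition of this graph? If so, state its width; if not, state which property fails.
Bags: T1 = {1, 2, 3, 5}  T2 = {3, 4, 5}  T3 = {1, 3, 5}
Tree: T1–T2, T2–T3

A tree decomposition must satisfy three properties: every vertex lies in some bag; for every edge, both endpoints lie together in some bag; and for every vertex, the bags containing it form a connected subtree. Here bags containing vertex 1 are not connected in the tree, so the decomposition is invalid.

No — bags containing vertex 1 are not connected in the tree.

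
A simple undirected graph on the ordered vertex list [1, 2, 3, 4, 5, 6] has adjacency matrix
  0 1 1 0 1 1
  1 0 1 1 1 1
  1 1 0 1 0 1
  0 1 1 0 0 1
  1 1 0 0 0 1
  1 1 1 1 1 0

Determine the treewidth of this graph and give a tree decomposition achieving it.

Treewidth 3.
One such decomposition:
Bags: B1 = {2, 3, 4, 6}  B2 = {1, 2, 3, 6}  B3 = {1, 2, 5, 6}
Tree: B1–B2, B2–B3

The largest bag has 4 vertices, giving width 3; this decomposition certifies tw(G) ≤ 3. Conversely, {1, 2, 3, 6} is a clique of size 4, and the vertices of any clique must share a bag in every tree decomposition; so some bag has ≥ 4 vertices and tw(G) ≥ 3. Hence tw(G) = 3 exactly.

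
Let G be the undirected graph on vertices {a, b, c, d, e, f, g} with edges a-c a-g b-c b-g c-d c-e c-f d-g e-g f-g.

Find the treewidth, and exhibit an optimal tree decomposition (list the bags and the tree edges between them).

Treewidth 2.
One optimal decomposition is:
Bags: B1 = {b, c, g}  B2 = {c, e, g}  B3 = {c, f, g}  B4 = {a, c, g}  B5 = {c, d, g}
Tree: B1–B2, B2–B3, B3–B4, B4–B5

Each bag holds 3 vertices, so the decomposition has width 2, which upper-bounds the treewidth. Since c–b–g–e–c is a cycle in G, G is not acyclic. Forests are exactly the graphs of treewidth ≤ 1, so tw(G) ≥ 2. The upper and lower bounds meet at 2, so that is the treewidth.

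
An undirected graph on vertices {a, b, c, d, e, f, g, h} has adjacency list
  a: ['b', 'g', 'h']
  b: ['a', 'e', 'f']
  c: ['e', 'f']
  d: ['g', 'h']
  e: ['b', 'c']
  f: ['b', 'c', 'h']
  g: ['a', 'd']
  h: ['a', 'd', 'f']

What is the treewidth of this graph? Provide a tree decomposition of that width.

Each bag holds 3 vertices, so the decomposition has width 2, which upper-bounds the treewidth. Since g–d–h–a–g is a cycle in G, G is not acyclic. Forests are exactly the graphs of treewidth ≤ 1, so tw(G) ≥ 2. Hence tw(G) = 2 exactly.

Treewidth 2.
Bags: B1 = {a, d, g}  B2 = {a, d, h}  B3 = {a, b, h}  B4 = {b, f, h}  B5 = {b, e, f}  B6 = {c, e, f}
Tree: B1–B2, B2–B3, B3–B4, B4–B5, B5–B6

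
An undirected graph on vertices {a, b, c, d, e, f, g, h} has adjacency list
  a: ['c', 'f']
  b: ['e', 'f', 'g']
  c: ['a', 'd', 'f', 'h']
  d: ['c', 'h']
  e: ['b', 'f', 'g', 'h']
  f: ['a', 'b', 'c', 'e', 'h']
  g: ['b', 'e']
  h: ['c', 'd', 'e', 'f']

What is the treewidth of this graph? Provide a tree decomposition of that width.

The largest bag has 3 vertices, giving width 2; this decomposition certifies tw(G) ≤ 2. For the lower bound, the 3 vertices {c, d, h} are pairwise adjacent, and any tree decomposition puts a clique entirely inside one bag — forcing width ≥ 2. Hence tw(G) = 2 exactly.

Treewidth 2.
Bags: B1 = {e, f, h}  B2 = {c, f, h}  B3 = {b, e, f}  B4 = {a, c, f}  B5 = {b, e, g}  B6 = {c, d, h}
Tree: B1–B2, B1–B3, B2–B4, B3–B5, B2–B6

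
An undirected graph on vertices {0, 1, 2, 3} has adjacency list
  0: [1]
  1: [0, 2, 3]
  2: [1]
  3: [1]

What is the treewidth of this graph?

A width-1 tree decomposition is:
Bags: B1 = {1, 3}  B2 = {1, 2}  B3 = {0, 1}
Tree: B1–B2, B2–B3
Each bag holds 2 vertices, so the decomposition has width 1, which upper-bounds the treewidth. Any graph with an edge has treewidth ≥ 1, and G has the edge 3–1. Therefore the treewidth is 1.

1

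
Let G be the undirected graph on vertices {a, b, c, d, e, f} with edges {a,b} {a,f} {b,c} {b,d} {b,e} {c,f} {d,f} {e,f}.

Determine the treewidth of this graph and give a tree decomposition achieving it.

The largest bag has 3 vertices, giving width 2; this decomposition certifies tw(G) ≤ 2. Since b–e–f–d–b is a cycle in G, G is not acyclic. Forests are exactly the graphs of treewidth ≤ 1, so tw(G) ≥ 2. Therefore the treewidth is 2.

Treewidth 2.
Bags: B1 = {b, e, f}  B2 = {b, d, f}  B3 = {b, c, f}  B4 = {a, b, f}
Tree: B1–B2, B2–B3, B3–B4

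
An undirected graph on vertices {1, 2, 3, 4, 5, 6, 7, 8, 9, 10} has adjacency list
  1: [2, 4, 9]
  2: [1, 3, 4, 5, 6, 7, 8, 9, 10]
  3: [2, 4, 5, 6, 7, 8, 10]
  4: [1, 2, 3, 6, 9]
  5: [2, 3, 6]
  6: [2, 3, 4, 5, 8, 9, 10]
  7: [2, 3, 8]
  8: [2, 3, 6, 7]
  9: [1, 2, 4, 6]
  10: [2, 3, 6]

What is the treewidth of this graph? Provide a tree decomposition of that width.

Each bag holds 4 vertices, so the decomposition has width 3, which upper-bounds the treewidth. For the lower bound, the 4 vertices {1, 2, 4, 9} are pairwise adjacent, and any tree decomposition puts a clique entirely inside one bag — forcing width ≥ 3. Hence tw(G) = 3 exactly.

Treewidth 3.
One such decomposition:
Bags: B1 = {2, 3, 6, 8}  B2 = {2, 3, 4, 6}  B3 = {2, 3, 5, 6}  B4 = {2, 4, 6, 9}  B5 = {2, 3, 7, 8}  B6 = {2, 3, 6, 10}  B7 = {1, 2, 4, 9}
Tree: B1–B2, B2–B3, B2–B4, B1–B5, B2–B6, B4–B7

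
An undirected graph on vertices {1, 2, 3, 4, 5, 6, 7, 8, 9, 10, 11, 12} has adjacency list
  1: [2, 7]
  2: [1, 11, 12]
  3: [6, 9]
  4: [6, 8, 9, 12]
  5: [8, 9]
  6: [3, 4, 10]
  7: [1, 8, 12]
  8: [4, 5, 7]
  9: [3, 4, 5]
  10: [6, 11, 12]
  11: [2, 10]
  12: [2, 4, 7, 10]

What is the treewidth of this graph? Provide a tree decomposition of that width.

Treewidth 3.
One optimal decomposition is:
Bags: B1 = {3, 5, 6, 9}  B2 = {4, 5, 6, 9}  B3 = {4, 5, 6, 8}  B4 = {4, 6, 8, 10}  B5 = {4, 8, 10, 12}  B6 = {7, 8, 10, 12}  B7 = {7, 10, 11, 12}  B8 = {2, 7, 11, 12}  B9 = {1, 2, 7, 11}
Tree: B1–B2, B2–B3, B3–B4, B4–B5, B5–B6, B6–B7, B7–B8, B8–B9

Each bag holds 4 vertices, so the decomposition has width 3, which upper-bounds the treewidth. For the lower bound: the 4 vertex sets {3,5,9}, {6}, {4}, {7,8,10,12} are disjoint, each induces a connected subgraph, and every pair is joined by at least one edge of G. Contracting each set to a single vertex therefore yields K_{4} as a minor, and since treewidth is minor-monotone, tw(G) ≥ tw(K_{4}) = 3. The upper and lower bounds meet at 3, so that is the treewidth.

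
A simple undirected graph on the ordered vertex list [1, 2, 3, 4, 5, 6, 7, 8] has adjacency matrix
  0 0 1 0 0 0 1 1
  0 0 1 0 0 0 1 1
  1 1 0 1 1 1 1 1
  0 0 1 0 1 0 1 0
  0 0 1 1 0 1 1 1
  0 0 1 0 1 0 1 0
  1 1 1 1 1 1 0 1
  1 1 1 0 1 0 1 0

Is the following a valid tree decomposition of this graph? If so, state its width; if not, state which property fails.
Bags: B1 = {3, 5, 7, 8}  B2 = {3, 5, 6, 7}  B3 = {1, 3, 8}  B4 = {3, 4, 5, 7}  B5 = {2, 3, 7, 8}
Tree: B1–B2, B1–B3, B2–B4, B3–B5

A tree decomposition must satisfy three properties: every vertex lies in some bag; for every edge, both endpoints lie together in some bag; and for every vertex, the bags containing it form a connected subtree. Here edge (7,1) lies in no bag, so the decomposition is invalid.

No — edge (7,1) lies in no bag.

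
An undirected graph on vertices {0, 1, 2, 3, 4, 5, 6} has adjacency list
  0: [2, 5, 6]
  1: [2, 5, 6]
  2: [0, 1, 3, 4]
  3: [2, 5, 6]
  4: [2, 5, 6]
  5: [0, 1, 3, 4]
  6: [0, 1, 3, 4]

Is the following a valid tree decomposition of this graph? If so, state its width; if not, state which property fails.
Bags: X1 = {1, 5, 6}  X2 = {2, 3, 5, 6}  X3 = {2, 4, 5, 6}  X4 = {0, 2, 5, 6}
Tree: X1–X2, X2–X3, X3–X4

No — edge (2,1) lies in no bag.

A tree decomposition must satisfy three properties: every vertex lies in some bag; for every edge, both endpoints lie together in some bag; and for every vertex, the bags containing it form a connected subtree. Here edge (2,1) lies in no bag, so the decomposition is invalid.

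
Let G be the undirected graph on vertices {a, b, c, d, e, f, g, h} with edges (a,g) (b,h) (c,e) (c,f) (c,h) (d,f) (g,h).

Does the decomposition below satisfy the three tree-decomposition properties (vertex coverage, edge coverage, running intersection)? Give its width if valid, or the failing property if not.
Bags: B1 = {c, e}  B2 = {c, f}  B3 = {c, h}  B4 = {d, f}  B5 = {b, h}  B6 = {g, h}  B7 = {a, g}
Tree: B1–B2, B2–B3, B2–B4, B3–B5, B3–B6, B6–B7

Checking the three conditions: (i) the bags cover all of {a, b, c, d, e, f, g, h}; (ii) for each edge, some bag contains both endpoints; (iii) the bags containing any fixed vertex form a subtree. All hold, so the decomposition is valid with width 2 − 1 = 1.

Yes; width 1.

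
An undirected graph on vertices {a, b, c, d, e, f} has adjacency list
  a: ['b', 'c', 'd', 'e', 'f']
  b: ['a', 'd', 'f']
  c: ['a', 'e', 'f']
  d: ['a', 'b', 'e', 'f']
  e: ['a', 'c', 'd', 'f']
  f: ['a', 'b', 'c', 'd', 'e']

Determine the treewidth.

A width-3 tree decomposition is:
Bags: B1 = {a, b, d, f}  B2 = {a, d, e, f}  B3 = {a, c, e, f}
Tree: B1–B2, B2–B3
The largest bag has 4 vertices, giving width 3; this decomposition certifies tw(G) ≤ 3. Conversely, {a, d, e, f} is a clique of size 4, and the vertices of any clique must share a bag in every tree decomposition; so some bag has ≥ 4 vertices and tw(G) ≥ 3. Hence tw(G) = 3 exactly.

3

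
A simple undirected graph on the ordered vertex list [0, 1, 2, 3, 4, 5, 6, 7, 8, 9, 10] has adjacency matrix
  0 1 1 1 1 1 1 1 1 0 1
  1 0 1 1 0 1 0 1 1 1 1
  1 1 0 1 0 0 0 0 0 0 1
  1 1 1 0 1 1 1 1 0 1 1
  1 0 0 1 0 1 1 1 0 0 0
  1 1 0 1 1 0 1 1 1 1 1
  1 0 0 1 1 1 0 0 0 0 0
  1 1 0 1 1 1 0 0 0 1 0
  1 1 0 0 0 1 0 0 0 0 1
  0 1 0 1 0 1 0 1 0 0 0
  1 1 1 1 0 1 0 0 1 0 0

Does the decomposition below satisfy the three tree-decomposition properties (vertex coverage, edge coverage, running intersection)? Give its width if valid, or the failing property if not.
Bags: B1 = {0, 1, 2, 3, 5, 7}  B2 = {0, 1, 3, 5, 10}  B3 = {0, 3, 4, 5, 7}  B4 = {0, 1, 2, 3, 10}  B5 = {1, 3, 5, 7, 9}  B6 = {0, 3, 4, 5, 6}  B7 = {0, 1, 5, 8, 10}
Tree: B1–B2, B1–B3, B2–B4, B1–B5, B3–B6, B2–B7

No — bags containing vertex 2 are not connected in the tree.

A tree decomposition must satisfy three properties: every vertex lies in some bag; for every edge, both endpoints lie together in some bag; and for every vertex, the bags containing it form a connected subtree. Here bags containing vertex 2 are not connected in the tree, so the decomposition is invalid.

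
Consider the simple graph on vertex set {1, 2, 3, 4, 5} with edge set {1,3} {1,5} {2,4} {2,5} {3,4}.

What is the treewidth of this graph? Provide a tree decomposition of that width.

Treewidth 2.
Bags: B1 = {2, 3, 4}  B2 = {1, 2, 3}  B3 = {1, 2, 5}
Tree: B1–B2, B2–B3

The largest bag has 3 vertices, giving width 2; this decomposition certifies tw(G) ≤ 2. Since 2–4–3–1–5–2 is a cycle in G, G is not acyclic. Forests are exactly the graphs of treewidth ≤ 1, so tw(G) ≥ 2. Therefore the treewidth is 2.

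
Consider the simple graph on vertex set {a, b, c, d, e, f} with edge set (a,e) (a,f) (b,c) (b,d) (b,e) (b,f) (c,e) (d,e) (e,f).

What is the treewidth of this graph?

A width-2 tree decomposition is:
Bags: B1 = {b, e, f}  B2 = {b, d, e}  B3 = {a, e, f}  B4 = {b, c, e}
Tree: B1–B2, B1–B3, B1–B4
Every bag has size at most 3, so the width is 3 − 1 = 2 and tw(G) ≤ 2. For the lower bound, the 3 vertices {a, e, f} are pairwise adjacent, and any tree decomposition puts a clique entirely inside one bag — forcing width ≥ 2. Hence tw(G) = 2 exactly.

2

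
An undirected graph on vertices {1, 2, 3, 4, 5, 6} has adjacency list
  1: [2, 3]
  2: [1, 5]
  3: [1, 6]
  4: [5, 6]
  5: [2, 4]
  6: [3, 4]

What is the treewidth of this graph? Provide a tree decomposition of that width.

Each bag holds 3 vertices, so the decomposition has width 2, which upper-bounds the treewidth. For the lower bound, G contains the cycle 3–6–4–5–2–1–3, so G is not a forest; only forests have treewidth ≤ 1, hence tw(G) ≥ 2. Combining the bounds, tw(G) = 2.

Treewidth 2.
One optimal decomposition is:
Bags: B1 = {3, 4, 6}  B2 = {3, 4, 5}  B3 = {2, 3, 5}  B4 = {1, 2, 3}
Tree: B1–B2, B2–B3, B3–B4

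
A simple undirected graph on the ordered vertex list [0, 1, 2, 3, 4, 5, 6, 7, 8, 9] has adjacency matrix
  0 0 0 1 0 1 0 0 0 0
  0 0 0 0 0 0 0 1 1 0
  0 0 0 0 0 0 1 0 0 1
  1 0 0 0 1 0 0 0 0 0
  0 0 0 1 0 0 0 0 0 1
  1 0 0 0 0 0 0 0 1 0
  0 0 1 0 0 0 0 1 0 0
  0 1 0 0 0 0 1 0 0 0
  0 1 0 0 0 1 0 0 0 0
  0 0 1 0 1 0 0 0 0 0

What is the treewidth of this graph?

2

A width-2 tree decomposition is:
Bags: B1 = {0, 3, 4}  B2 = {0, 4, 9}  B3 = {0, 2, 9}  B4 = {0, 2, 6}  B5 = {0, 6, 7}  B6 = {0, 1, 7}  B7 = {0, 1, 8}  B8 = {0, 5, 8}
Tree: B1–B2, B2–B3, B3–B4, B4–B5, B5–B6, B6–B7, B7–B8
Each bag holds 3 vertices, so the decomposition has width 2, which upper-bounds the treewidth. Since 0–3–4–9–2–6–7–1–8–5–0 is a cycle in G, G is not acyclic. Forests are exactly the graphs of treewidth ≤ 1, so tw(G) ≥ 2. Therefore the treewidth is 2.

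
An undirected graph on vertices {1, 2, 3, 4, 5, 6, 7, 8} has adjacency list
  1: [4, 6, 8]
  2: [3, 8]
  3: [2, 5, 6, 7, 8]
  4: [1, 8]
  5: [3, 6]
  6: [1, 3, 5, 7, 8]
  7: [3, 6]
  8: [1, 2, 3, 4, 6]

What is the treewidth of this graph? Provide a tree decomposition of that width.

Treewidth 2.
One optimal decomposition is:
Bags: B1 = {1, 6, 8}  B2 = {3, 6, 8}  B3 = {2, 3, 8}  B4 = {1, 4, 8}  B5 = {3, 5, 6}  B6 = {3, 6, 7}
Tree: B1–B2, B2–B3, B1–B4, B2–B5, B5–B6

Every bag has size at most 3, so the width is 3 − 1 = 2 and tw(G) ≤ 2. For the lower bound, the 3 vertices {1, 4, 8} are pairwise adjacent, and any tree decomposition puts a clique entirely inside one bag — forcing width ≥ 2. Hence tw(G) = 2 exactly.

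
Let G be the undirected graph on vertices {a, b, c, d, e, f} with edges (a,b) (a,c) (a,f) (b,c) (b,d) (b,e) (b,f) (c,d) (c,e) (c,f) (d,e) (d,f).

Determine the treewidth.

A width-3 tree decomposition is:
Bags: B1 = {b, c, d, f}  B2 = {b, c, d, e}  B3 = {a, b, c, f}
Tree: B1–B2, B1–B3
Every bag has size at most 4, so the width is 4 − 1 = 3 and tw(G) ≤ 3. On the other hand G contains the 4-clique {b, c, d, e}. A clique must lie in a single bag of any decomposition, so no decomposition can have width below 3. Therefore the treewidth is 3.

3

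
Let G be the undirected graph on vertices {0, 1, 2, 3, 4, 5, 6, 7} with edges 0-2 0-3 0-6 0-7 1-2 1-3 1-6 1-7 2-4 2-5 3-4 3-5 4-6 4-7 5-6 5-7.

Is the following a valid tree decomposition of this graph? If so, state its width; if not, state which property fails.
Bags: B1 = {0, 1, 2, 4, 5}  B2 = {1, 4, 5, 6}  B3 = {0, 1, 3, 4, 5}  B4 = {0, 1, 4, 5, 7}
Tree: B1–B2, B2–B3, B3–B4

A tree decomposition must satisfy three properties: every vertex lies in some bag; for every edge, both endpoints lie together in some bag; and for every vertex, the bags containing it form a connected subtree. Here edge (0,6) lies in no bag, so the decomposition is invalid.

No — edge (0,6) lies in no bag.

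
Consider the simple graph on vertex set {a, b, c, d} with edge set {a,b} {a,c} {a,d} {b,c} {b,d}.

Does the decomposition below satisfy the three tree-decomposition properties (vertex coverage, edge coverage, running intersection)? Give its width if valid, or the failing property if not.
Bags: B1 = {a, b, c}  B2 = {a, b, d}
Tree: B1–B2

Vertex coverage: the bags together contain {a, b, c, d}, the full vertex set. Edge coverage: each edge of G has both endpoints in at least one bag. Running intersection: for every vertex, the bags containing it form a connected subtree. All three properties hold, so this is a valid tree decomposition of width max|bag| − 1 = 2, and hence tw(G) ≤ 2.

Yes; width 2.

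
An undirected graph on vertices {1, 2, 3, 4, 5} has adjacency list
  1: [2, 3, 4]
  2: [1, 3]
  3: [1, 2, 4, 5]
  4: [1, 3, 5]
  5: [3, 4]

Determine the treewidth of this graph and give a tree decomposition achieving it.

Treewidth 2.
One such decomposition:
Bags: B1 = {1, 2, 3}  B2 = {1, 3, 4}  B3 = {3, 4, 5}
Tree: B1–B2, B2–B3

Every bag has size at most 3, so the width is 3 − 1 = 2 and tw(G) ≤ 2. Conversely, {1, 2, 3} is a clique of size 3, and the vertices of any clique must share a bag in every tree decomposition; so some bag has ≥ 3 vertices and tw(G) ≥ 2. Hence tw(G) = 2 exactly.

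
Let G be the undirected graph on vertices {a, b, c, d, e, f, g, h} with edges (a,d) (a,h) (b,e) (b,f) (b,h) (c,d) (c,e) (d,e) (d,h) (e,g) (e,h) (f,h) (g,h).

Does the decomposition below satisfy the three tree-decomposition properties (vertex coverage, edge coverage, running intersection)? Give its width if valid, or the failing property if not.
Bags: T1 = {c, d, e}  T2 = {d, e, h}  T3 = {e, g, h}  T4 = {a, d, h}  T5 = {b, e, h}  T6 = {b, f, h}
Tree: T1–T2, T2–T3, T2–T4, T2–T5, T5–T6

Yes; width 2.

Checking the three conditions: (i) the bags cover all of {a, b, c, d, e, f, g, h}; (ii) for each edge, some bag contains both endpoints; (iii) the bags containing any fixed vertex form a subtree. All hold, so the decomposition is valid with width 3 − 1 = 2.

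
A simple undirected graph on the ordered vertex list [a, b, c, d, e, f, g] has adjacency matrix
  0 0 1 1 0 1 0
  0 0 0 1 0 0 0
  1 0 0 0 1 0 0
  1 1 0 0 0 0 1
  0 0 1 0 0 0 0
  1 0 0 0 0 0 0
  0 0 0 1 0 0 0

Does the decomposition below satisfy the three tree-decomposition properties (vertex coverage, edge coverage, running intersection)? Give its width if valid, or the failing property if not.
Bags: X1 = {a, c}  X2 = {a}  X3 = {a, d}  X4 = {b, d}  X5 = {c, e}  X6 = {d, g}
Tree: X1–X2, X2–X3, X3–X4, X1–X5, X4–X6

No — vertex f appears in no bag.

A tree decomposition must satisfy three properties: every vertex lies in some bag; for every edge, both endpoints lie together in some bag; and for every vertex, the bags containing it form a connected subtree. Here vertex f appears in no bag, so the decomposition is invalid.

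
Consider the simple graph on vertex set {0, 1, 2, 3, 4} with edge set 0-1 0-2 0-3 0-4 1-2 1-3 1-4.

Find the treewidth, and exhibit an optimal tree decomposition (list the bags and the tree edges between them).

The largest bag has 3 vertices, giving width 2; this decomposition certifies tw(G) ≤ 2. Conversely, {0, 1, 2} is a clique of size 3, and the vertices of any clique must share a bag in every tree decomposition; so some bag has ≥ 3 vertices and tw(G) ≥ 2. The upper and lower bounds meet at 2, so that is the treewidth.

Treewidth 2.
Bags: B1 = {0, 1, 4}  B2 = {0, 1, 3}  B3 = {0, 1, 2}
Tree: B1–B2, B1–B3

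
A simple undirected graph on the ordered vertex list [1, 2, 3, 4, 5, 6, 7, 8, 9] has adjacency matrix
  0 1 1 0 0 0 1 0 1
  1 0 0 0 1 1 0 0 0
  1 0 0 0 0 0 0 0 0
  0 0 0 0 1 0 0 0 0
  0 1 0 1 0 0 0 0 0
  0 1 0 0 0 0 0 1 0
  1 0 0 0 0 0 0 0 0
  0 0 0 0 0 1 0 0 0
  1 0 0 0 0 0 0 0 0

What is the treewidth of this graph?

1

A width-1 tree decomposition is:
Bags: B1 = {1, 9}  B2 = {1, 2}  B3 = {2, 6}  B4 = {1, 7}  B5 = {1, 3}  B6 = {2, 5}  B7 = {6, 8}  B8 = {4, 5}
Tree: B1–B2, B2–B3, B2–B4, B1–B5, B2–B6, B3–B7, B6–B8
Each bag holds 2 vertices, so the decomposition has width 1, which upper-bounds the treewidth. Since G has at least one edge (e.g. 1–9), it is not an edgeless graph, so tw(G) ≥ 1. Therefore the treewidth is 1.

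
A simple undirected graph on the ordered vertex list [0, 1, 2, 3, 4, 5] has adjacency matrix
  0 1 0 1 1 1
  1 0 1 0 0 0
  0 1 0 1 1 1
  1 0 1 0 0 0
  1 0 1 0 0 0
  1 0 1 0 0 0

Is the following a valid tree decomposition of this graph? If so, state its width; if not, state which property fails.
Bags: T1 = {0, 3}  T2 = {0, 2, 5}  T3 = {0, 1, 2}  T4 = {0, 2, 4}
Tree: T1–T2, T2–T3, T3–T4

A tree decomposition must satisfy three properties: every vertex lies in some bag; for every edge, both endpoints lie together in some bag; and for every vertex, the bags containing it form a connected subtree. Here edge (2,3) lies in no bag, so the decomposition is invalid.

No — edge (2,3) lies in no bag.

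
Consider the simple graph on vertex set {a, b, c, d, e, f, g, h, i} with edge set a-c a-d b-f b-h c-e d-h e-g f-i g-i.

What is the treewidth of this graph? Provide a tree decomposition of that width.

Each bag holds 3 vertices, so the decomposition has width 2, which upper-bounds the treewidth. Since b–h–d–a–c–e–g–i–f–b is a cycle in G, G is not acyclic. Forests are exactly the graphs of treewidth ≤ 1, so tw(G) ≥ 2. Hence tw(G) = 2 exactly.

Treewidth 2.
Bags: B1 = {b, d, h}  B2 = {a, b, d}  B3 = {a, b, c}  B4 = {b, c, e}  B5 = {b, e, g}  B6 = {b, g, i}  B7 = {b, f, i}
Tree: B1–B2, B2–B3, B3–B4, B4–B5, B5–B6, B6–B7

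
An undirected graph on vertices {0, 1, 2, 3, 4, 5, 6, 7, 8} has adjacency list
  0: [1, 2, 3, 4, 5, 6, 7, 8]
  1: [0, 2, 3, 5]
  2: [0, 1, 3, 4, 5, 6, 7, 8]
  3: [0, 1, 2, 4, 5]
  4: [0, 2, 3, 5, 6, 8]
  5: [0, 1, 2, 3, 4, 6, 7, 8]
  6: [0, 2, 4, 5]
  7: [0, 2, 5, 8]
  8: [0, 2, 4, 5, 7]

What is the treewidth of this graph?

4

A width-4 tree decomposition is:
Bags: B1 = {0, 2, 4, 5, 6}  B2 = {0, 2, 3, 4, 5}  B3 = {0, 1, 2, 3, 5}  B4 = {0, 2, 4, 5, 8}  B5 = {0, 2, 5, 7, 8}
Tree: B1–B2, B2–B3, B1–B4, B4–B5
The largest bag has 5 vertices, giving width 4; this decomposition certifies tw(G) ≤ 4. Conversely, {0, 1, 2, 3, 5} is a clique of size 5, and the vertices of any clique must share a bag in every tree decomposition; so some bag has ≥ 5 vertices and tw(G) ≥ 4. Hence tw(G) = 4 exactly.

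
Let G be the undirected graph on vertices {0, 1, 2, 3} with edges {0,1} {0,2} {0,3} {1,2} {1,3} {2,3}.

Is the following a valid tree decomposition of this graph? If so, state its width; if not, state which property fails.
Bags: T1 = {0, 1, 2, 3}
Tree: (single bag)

Yes; width 3.

Checking the three conditions: (i) the bags cover all of {0, 1, 2, 3}; (ii) for each edge, some bag contains both endpoints; (iii) the bags containing any fixed vertex form a subtree. All hold, so the decomposition is valid with width 4 − 1 = 3.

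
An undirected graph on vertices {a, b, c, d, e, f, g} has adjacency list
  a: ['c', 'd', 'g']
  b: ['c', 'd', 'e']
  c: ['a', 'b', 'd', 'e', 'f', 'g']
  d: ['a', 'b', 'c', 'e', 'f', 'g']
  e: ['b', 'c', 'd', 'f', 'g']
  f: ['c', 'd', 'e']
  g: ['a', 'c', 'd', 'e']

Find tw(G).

A width-3 tree decomposition is:
Bags: B1 = {a, c, d, g}  B2 = {c, d, e, g}  B3 = {c, d, e, f}  B4 = {b, c, d, e}
Tree: B1–B2, B2–B3, B3–B4
Each bag holds 4 vertices, so the decomposition has width 3, which upper-bounds the treewidth. On the other hand G contains the 4-clique {c, d, e, g}. A clique must lie in a single bag of any decomposition, so no decomposition can have width below 3. Hence tw(G) = 3 exactly.

3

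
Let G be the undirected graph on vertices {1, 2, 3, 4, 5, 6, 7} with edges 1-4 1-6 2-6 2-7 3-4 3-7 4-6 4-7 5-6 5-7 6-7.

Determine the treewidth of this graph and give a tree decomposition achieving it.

Treewidth 2.
One such decomposition:
Bags: B1 = {4, 6, 7}  B2 = {2, 6, 7}  B3 = {5, 6, 7}  B4 = {3, 4, 7}  B5 = {1, 4, 6}
Tree: B1–B2, B2–B3, B1–B4, B1–B5

The largest bag has 3 vertices, giving width 2; this decomposition certifies tw(G) ≤ 2. On the other hand G contains the 3-clique {3, 4, 7}. A clique must lie in a single bag of any decomposition, so no decomposition can have width below 2. The upper and lower bounds meet at 2, so that is the treewidth.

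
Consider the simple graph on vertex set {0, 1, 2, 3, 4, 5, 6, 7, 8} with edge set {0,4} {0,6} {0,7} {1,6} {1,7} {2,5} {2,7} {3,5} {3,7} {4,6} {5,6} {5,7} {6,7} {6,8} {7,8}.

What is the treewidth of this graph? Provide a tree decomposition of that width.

Treewidth 2.
Bags: B1 = {5, 6, 7}  B2 = {1, 6, 7}  B3 = {0, 6, 7}  B4 = {2, 5, 7}  B5 = {6, 7, 8}  B6 = {3, 5, 7}  B7 = {0, 4, 6}
Tree: B1–B2, B2–B3, B1–B4, B3–B5, B1–B6, B3–B7

The largest bag has 3 vertices, giving width 2; this decomposition certifies tw(G) ≤ 2. Conversely, {0, 4, 6} is a clique of size 3, and the vertices of any clique must share a bag in every tree decomposition; so some bag has ≥ 3 vertices and tw(G) ≥ 2. The upper and lower bounds meet at 2, so that is the treewidth.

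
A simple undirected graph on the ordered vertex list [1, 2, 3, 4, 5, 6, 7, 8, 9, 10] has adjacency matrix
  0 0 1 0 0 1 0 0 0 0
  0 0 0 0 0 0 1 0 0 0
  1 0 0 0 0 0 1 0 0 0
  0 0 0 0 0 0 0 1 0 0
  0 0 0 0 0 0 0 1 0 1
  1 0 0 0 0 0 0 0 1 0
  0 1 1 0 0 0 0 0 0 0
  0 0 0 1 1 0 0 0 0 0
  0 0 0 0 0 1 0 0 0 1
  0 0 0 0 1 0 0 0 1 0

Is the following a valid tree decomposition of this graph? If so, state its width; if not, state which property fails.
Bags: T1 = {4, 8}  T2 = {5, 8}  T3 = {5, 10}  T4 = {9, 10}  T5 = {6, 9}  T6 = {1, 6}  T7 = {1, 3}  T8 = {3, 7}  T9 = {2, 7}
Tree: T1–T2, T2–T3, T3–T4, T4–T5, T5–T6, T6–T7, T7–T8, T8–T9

Checking the three conditions: (i) the bags cover all of {1, 2, 3, 4, 5, 6, 7, 8, 9, 10}; (ii) for each edge, some bag contains both endpoints; (iii) the bags containing any fixed vertex form a subtree. All hold, so the decomposition is valid with width 2 − 1 = 1.

Yes; width 1.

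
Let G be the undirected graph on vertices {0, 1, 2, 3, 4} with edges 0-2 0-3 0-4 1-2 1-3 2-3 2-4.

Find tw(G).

2

A width-2 tree decomposition is:
Bags: B1 = {1, 2, 3}  B2 = {0, 2, 3}  B3 = {0, 2, 4}
Tree: B1–B2, B2–B3
Every bag has size at most 3, so the width is 3 − 1 = 2 and tw(G) ≤ 2. On the other hand G contains the 3-clique {0, 2, 3}. A clique must lie in a single bag of any decomposition, so no decomposition can have width below 2. Combining the bounds, tw(G) = 2.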